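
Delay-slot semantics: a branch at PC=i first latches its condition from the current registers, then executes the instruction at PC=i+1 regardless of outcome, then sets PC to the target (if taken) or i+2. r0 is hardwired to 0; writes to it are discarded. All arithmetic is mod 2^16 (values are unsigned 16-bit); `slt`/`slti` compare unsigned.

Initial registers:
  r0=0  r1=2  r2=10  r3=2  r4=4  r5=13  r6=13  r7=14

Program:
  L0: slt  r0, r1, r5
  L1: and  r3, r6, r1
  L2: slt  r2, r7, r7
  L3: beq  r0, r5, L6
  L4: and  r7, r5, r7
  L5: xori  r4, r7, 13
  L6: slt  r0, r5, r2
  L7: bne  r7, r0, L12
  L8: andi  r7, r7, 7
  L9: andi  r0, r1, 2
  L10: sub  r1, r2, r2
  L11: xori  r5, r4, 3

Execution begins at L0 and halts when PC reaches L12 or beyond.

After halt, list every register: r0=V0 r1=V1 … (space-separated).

#0 slt  r0, r1, r5 ; 0/2/10/2/4/13/13/14
#1 and  r3, r6, r1 ; 0/2/10/0/4/13/13/14
#2 slt  r2, r7, r7 ; 0/2/0/0/4/13/13/14
#3 beq  r0, r5, L6 ; 0/2/0/0/4/13/13/14 ; →fallthru
#4 and  r7, r5, r7 ; 0/2/0/0/4/13/13/12
#5 xori  r4, r7, 13 ; 0/2/0/0/1/13/13/12
#6 slt  r0, r5, r2 ; 0/2/0/0/1/13/13/12
#7 bne  r7, r0, L12 ; 0/2/0/0/1/13/13/12 ; →target
#8 andi  r7, r7, 7 ; 0/2/0/0/1/13/13/4

r0=0 r1=2 r2=0 r3=0 r4=1 r5=13 r6=13 r7=4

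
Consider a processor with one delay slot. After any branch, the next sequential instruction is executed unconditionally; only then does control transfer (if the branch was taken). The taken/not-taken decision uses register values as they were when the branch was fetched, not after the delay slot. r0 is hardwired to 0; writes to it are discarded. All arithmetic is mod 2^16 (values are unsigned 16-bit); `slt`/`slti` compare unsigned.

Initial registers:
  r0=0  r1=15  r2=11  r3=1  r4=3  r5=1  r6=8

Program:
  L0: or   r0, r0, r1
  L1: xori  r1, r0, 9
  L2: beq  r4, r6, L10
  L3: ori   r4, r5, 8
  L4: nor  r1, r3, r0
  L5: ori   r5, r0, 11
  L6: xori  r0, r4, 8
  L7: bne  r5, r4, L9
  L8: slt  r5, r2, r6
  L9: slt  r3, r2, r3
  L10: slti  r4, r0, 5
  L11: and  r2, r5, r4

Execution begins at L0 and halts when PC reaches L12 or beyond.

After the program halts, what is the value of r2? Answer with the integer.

0

[0] or   r0, r0, r1  →  {r0:0, r1:15, r2:11, r3:1, r4:3, r5:1, r6:8}
[1] xori  r1, r0, 9  →  {r0:0, r1:9, r2:11, r3:1, r4:3, r5:1, r6:8}
[2] beq  r4, r6, L10  →  {r0:0, r1:9, r2:11, r3:1, r4:3, r5:1, r6:8}  ⟨branch fallthrough⟩
[3] ori   r4, r5, 8  →  {r0:0, r1:9, r2:11, r3:1, r4:9, r5:1, r6:8}
[4] nor  r1, r3, r0  →  {r0:0, r1:65534, r2:11, r3:1, r4:9, r5:1, r6:8}
[5] ori   r5, r0, 11  →  {r0:0, r1:65534, r2:11, r3:1, r4:9, r5:11, r6:8}
[6] xori  r0, r4, 8  →  {r0:0, r1:65534, r2:11, r3:1, r4:9, r5:11, r6:8}
[7] bne  r5, r4, L9  →  {r0:0, r1:65534, r2:11, r3:1, r4:9, r5:11, r6:8}  ⟨branch taken⟩
[8] slt  r5, r2, r6  →  {r0:0, r1:65534, r2:11, r3:1, r4:9, r5:0, r6:8}
[9] slt  r3, r2, r3  →  {r0:0, r1:65534, r2:11, r3:0, r4:9, r5:0, r6:8}
[10] slti  r4, r0, 5  →  {r0:0, r1:65534, r2:11, r3:0, r4:1, r5:0, r6:8}
[11] and  r2, r5, r4  →  {r0:0, r1:65534, r2:0, r3:0, r4:1, r5:0, r6:8}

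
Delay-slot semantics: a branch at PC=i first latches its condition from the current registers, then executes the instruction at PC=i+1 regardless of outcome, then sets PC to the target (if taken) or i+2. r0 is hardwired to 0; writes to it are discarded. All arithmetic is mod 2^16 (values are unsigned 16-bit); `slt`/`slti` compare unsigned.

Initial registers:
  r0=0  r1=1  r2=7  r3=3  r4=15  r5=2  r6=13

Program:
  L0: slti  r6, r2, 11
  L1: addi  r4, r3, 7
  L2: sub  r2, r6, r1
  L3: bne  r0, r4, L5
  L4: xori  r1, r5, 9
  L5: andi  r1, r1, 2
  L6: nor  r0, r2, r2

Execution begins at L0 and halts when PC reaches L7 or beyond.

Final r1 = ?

[0] slti  r6, r2, 11  →  {r0:0, r1:1, r2:7, r3:3, r4:15, r5:2, r6:1}
[1] addi  r4, r3, 7  →  {r0:0, r1:1, r2:7, r3:3, r4:10, r5:2, r6:1}
[2] sub  r2, r6, r1  →  {r0:0, r1:1, r2:0, r3:3, r4:10, r5:2, r6:1}
[3] bne  r0, r4, L5  →  {r0:0, r1:1, r2:0, r3:3, r4:10, r5:2, r6:1}  ⟨branch taken⟩
[4] xori  r1, r5, 9  →  {r0:0, r1:11, r2:0, r3:3, r4:10, r5:2, r6:1}
[5] andi  r1, r1, 2  →  {r0:0, r1:2, r2:0, r3:3, r4:10, r5:2, r6:1}
[6] nor  r0, r2, r2  →  {r0:0, r1:2, r2:0, r3:3, r4:10, r5:2, r6:1}

2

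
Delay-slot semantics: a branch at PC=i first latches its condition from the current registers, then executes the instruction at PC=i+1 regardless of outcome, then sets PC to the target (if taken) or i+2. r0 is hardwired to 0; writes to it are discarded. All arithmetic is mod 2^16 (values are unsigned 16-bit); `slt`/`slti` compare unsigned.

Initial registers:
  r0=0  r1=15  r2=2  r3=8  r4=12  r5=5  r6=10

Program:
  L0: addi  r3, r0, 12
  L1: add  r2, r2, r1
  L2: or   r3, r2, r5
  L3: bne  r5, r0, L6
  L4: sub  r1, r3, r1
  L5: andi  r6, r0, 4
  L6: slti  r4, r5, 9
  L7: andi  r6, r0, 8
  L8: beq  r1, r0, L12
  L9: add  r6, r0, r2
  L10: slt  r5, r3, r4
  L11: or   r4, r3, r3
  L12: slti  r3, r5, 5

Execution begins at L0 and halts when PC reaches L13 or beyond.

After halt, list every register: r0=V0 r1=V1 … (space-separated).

r0=0 r1=6 r2=17 r3=1 r4=21 r5=0 r6=17

#0 addi  r3, r0, 12 ; 0/15/2/12/12/5/10
#1 add  r2, r2, r1 ; 0/15/17/12/12/5/10
#2 or   r3, r2, r5 ; 0/15/17/21/12/5/10
#3 bne  r5, r0, L6 ; 0/15/17/21/12/5/10 ; →target
#4 sub  r1, r3, r1 ; 0/6/17/21/12/5/10
#6 slti  r4, r5, 9 ; 0/6/17/21/1/5/10
#7 andi  r6, r0, 8 ; 0/6/17/21/1/5/0
#8 beq  r1, r0, L12 ; 0/6/17/21/1/5/0 ; →fallthru
#9 add  r6, r0, r2 ; 0/6/17/21/1/5/17
#10 slt  r5, r3, r4 ; 0/6/17/21/1/0/17
#11 or   r4, r3, r3 ; 0/6/17/21/21/0/17
#12 slti  r3, r5, 5 ; 0/6/17/1/21/0/17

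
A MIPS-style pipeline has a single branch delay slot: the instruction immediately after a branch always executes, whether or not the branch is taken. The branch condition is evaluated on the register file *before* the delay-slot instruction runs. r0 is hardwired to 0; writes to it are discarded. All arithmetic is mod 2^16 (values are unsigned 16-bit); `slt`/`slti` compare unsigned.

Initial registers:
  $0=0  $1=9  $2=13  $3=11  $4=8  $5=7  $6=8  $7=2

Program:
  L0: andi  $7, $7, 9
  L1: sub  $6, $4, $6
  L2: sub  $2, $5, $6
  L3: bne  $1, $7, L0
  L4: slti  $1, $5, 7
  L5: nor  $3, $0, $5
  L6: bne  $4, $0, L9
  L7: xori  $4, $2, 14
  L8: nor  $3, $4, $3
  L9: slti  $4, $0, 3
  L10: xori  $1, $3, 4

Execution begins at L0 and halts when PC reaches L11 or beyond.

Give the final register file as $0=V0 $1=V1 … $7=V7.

[0] andi  $7, $7, 9  →  {$0:0, $1:9, $2:13, $3:11, $4:8, $5:7, $6:8, $7:0}
[1] sub  $6, $4, $6  →  {$0:0, $1:9, $2:13, $3:11, $4:8, $5:7, $6:0, $7:0}
[2] sub  $2, $5, $6  →  {$0:0, $1:9, $2:7, $3:11, $4:8, $5:7, $6:0, $7:0}
[3] bne  $1, $7, L0  →  {$0:0, $1:9, $2:7, $3:11, $4:8, $5:7, $6:0, $7:0}  ⟨branch taken⟩
[4] slti  $1, $5, 7  →  {$0:0, $1:0, $2:7, $3:11, $4:8, $5:7, $6:0, $7:0}
[0] andi  $7, $7, 9  →  {$0:0, $1:0, $2:7, $3:11, $4:8, $5:7, $6:0, $7:0}
[1] sub  $6, $4, $6  →  {$0:0, $1:0, $2:7, $3:11, $4:8, $5:7, $6:8, $7:0}
[2] sub  $2, $5, $6  →  {$0:0, $1:0, $2:65535, $3:11, $4:8, $5:7, $6:8, $7:0}
[3] bne  $1, $7, L0  →  {$0:0, $1:0, $2:65535, $3:11, $4:8, $5:7, $6:8, $7:0}  ⟨branch fallthrough⟩
[4] slti  $1, $5, 7  →  {$0:0, $1:0, $2:65535, $3:11, $4:8, $5:7, $6:8, $7:0}
[5] nor  $3, $0, $5  →  {$0:0, $1:0, $2:65535, $3:65528, $4:8, $5:7, $6:8, $7:0}
[6] bne  $4, $0, L9  →  {$0:0, $1:0, $2:65535, $3:65528, $4:8, $5:7, $6:8, $7:0}  ⟨branch taken⟩
[7] xori  $4, $2, 14  →  {$0:0, $1:0, $2:65535, $3:65528, $4:65521, $5:7, $6:8, $7:0}
[9] slti  $4, $0, 3  →  {$0:0, $1:0, $2:65535, $3:65528, $4:1, $5:7, $6:8, $7:0}
[10] xori  $1, $3, 4  →  {$0:0, $1:65532, $2:65535, $3:65528, $4:1, $5:7, $6:8, $7:0}

$0=0 $1=65532 $2=65535 $3=65528 $4=1 $5=7 $6=8 $7=0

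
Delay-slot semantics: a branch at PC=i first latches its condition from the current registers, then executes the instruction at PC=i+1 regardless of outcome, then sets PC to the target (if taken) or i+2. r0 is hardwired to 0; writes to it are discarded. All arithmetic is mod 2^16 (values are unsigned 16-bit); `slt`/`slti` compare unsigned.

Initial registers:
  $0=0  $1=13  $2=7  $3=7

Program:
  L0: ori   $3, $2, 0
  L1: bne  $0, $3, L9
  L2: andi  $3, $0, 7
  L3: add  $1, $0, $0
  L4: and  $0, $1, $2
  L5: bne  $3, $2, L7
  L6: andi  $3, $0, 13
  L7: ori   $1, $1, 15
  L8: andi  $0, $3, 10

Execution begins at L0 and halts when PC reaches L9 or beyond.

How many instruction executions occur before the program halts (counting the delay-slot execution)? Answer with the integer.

3

  step pc=0: ori   $3, $2, 0  regs=(0,13,7,7)
  step pc=1: bne  $0, $3, L9  cond=T  regs=(0,13,7,7)
  step pc=2: andi  $3, $0, 7  regs=(0,13,7,0)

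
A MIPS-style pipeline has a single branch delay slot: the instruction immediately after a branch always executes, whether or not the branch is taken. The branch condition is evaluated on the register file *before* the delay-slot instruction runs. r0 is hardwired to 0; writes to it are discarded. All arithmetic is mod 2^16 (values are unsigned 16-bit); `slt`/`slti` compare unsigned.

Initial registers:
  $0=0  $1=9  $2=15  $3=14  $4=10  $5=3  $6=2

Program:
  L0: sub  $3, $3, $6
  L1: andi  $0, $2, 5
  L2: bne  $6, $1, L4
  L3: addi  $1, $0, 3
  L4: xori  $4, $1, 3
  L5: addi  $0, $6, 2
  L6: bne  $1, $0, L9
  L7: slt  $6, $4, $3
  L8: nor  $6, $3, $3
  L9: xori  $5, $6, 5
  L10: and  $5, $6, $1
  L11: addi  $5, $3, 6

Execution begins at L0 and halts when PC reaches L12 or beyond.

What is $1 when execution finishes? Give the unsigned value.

#0 sub  $3, $3, $6 ; 0/9/15/12/10/3/2
#1 andi  $0, $2, 5 ; 0/9/15/12/10/3/2
#2 bne  $6, $1, L4 ; 0/9/15/12/10/3/2 ; →target
#3 addi  $1, $0, 3 ; 0/3/15/12/10/3/2
#4 xori  $4, $1, 3 ; 0/3/15/12/0/3/2
#5 addi  $0, $6, 2 ; 0/3/15/12/0/3/2
#6 bne  $1, $0, L9 ; 0/3/15/12/0/3/2 ; →target
#7 slt  $6, $4, $3 ; 0/3/15/12/0/3/1
#9 xori  $5, $6, 5 ; 0/3/15/12/0/4/1
#10 and  $5, $6, $1 ; 0/3/15/12/0/1/1
#11 addi  $5, $3, 6 ; 0/3/15/12/0/18/1

3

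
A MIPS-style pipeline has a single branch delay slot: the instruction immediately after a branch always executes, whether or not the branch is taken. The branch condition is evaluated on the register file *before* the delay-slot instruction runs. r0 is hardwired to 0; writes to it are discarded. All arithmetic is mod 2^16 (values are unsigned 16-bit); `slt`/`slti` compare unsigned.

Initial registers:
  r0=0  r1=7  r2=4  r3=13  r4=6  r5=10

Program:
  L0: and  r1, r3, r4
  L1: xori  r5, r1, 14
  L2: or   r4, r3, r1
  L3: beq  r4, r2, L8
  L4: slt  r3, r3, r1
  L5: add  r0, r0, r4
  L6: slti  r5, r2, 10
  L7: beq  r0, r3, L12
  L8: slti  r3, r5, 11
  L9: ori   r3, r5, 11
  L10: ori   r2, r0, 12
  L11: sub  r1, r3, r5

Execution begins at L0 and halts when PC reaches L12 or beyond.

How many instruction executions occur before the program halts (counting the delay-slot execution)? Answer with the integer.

9

#0 and  r1, r3, r4 ; 0/4/4/13/6/10
#1 xori  r5, r1, 14 ; 0/4/4/13/6/10
#2 or   r4, r3, r1 ; 0/4/4/13/13/10
#3 beq  r4, r2, L8 ; 0/4/4/13/13/10 ; →fallthru
#4 slt  r3, r3, r1 ; 0/4/4/0/13/10
#5 add  r0, r0, r4 ; 0/4/4/0/13/10
#6 slti  r5, r2, 10 ; 0/4/4/0/13/1
#7 beq  r0, r3, L12 ; 0/4/4/0/13/1 ; →target
#8 slti  r3, r5, 11 ; 0/4/4/1/13/1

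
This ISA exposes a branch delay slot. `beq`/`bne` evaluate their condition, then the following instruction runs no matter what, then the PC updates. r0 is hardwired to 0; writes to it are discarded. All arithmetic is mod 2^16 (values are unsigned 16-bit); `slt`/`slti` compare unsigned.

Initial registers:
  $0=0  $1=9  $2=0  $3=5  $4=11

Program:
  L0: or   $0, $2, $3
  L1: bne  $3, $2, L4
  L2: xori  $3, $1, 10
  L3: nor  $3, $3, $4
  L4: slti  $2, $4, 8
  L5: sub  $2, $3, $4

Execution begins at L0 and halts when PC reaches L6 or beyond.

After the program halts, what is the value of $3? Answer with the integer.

#0 or   $0, $2, $3 ; 0/9/0/5/11
#1 bne  $3, $2, L4 ; 0/9/0/5/11 ; →target
#2 xori  $3, $1, 10 ; 0/9/0/3/11
#4 slti  $2, $4, 8 ; 0/9/0/3/11
#5 sub  $2, $3, $4 ; 0/9/65528/3/11

3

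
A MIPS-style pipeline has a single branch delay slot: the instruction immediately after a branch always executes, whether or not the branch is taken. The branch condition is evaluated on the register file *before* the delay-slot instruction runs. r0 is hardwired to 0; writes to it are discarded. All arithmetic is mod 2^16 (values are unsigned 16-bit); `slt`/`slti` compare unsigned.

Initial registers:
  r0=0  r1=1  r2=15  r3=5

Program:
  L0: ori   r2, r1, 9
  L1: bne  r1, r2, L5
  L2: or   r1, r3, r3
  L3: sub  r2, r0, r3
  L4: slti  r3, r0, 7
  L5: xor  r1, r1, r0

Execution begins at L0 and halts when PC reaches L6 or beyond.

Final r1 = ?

5

  step pc=0: ori   r2, r1, 9  regs=(0,1,9,5)
  step pc=1: bne  r1, r2, L5  cond=T  regs=(0,1,9,5)
  step pc=2: or   r1, r3, r3  regs=(0,5,9,5)
  step pc=5: xor  r1, r1, r0  regs=(0,5,9,5)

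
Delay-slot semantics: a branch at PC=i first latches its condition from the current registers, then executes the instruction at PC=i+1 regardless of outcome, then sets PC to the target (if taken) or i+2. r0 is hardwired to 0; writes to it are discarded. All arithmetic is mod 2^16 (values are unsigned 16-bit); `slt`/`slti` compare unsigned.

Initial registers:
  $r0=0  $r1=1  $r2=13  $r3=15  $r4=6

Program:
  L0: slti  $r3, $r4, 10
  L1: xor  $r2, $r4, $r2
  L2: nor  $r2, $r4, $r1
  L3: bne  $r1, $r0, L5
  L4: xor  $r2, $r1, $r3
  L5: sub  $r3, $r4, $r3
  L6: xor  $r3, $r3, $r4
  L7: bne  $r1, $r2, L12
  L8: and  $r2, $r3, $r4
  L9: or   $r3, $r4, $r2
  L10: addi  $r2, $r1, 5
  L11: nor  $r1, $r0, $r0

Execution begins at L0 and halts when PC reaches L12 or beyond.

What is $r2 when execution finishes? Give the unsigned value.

2

  step pc=0: slti  $r3, $r4, 10  regs=(0,1,13,1,6)
  step pc=1: xor  $r2, $r4, $r2  regs=(0,1,11,1,6)
  step pc=2: nor  $r2, $r4, $r1  regs=(0,1,65528,1,6)
  step pc=3: bne  $r1, $r0, L5  cond=T  regs=(0,1,65528,1,6)
  step pc=4: xor  $r2, $r1, $r3  regs=(0,1,0,1,6)
  step pc=5: sub  $r3, $r4, $r3  regs=(0,1,0,5,6)
  step pc=6: xor  $r3, $r3, $r4  regs=(0,1,0,3,6)
  step pc=7: bne  $r1, $r2, L12  cond=T  regs=(0,1,0,3,6)
  step pc=8: and  $r2, $r3, $r4  regs=(0,1,2,3,6)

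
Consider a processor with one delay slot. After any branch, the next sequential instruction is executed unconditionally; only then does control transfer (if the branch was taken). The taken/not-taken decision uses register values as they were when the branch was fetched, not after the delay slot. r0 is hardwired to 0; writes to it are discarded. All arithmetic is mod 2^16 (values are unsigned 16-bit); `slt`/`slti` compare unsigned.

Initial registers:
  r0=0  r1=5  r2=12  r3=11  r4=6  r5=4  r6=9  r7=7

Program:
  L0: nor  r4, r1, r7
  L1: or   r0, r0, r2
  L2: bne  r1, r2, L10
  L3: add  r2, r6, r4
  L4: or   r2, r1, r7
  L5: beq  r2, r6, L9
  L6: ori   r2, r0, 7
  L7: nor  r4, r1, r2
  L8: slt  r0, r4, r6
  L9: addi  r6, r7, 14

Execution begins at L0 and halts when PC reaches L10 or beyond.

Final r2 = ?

#0 nor  r4, r1, r7 ; 0/5/12/11/65528/4/9/7
#1 or   r0, r0, r2 ; 0/5/12/11/65528/4/9/7
#2 bne  r1, r2, L10 ; 0/5/12/11/65528/4/9/7 ; →target
#3 add  r2, r6, r4 ; 0/5/1/11/65528/4/9/7

1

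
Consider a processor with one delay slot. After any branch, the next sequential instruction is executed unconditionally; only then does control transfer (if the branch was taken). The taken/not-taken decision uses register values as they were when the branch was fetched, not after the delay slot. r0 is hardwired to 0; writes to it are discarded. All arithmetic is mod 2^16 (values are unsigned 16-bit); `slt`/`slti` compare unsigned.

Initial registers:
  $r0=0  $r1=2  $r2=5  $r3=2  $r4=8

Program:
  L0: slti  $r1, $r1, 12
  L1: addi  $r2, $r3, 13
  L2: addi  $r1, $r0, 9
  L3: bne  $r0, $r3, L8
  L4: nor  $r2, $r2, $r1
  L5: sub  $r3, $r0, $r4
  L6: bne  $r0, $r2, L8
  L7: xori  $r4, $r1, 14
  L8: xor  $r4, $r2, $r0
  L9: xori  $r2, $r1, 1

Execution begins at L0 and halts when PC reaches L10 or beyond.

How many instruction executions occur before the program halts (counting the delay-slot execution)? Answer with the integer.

7

#0 slti  $r1, $r1, 12 ; 0/1/5/2/8
#1 addi  $r2, $r3, 13 ; 0/1/15/2/8
#2 addi  $r1, $r0, 9 ; 0/9/15/2/8
#3 bne  $r0, $r3, L8 ; 0/9/15/2/8 ; →target
#4 nor  $r2, $r2, $r1 ; 0/9/65520/2/8
#8 xor  $r4, $r2, $r0 ; 0/9/65520/2/65520
#9 xori  $r2, $r1, 1 ; 0/9/8/2/65520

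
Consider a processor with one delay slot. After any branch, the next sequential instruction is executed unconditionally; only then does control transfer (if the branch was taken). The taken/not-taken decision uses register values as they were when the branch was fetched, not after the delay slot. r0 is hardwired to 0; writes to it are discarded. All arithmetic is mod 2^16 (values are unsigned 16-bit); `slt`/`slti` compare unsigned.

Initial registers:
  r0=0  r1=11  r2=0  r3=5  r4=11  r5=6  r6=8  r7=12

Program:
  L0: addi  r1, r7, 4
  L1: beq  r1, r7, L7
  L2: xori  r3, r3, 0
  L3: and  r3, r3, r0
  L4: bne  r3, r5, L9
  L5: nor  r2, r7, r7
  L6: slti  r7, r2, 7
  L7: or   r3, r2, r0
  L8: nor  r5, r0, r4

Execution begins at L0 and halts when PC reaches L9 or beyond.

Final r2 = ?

65523

PC=0  addi  r1, r7, 4        | r0=0 r1=16 r2=0 r3=5 r4=11 r5=6 r6=8 r7=12
PC=1  beq  r1, r7, L7        | r0=0 r1=16 r2=0 r3=5 r4=11 r5=6 r6=8 r7=12  [not taken]
PC=2  xori  r3, r3, 0        | r0=0 r1=16 r2=0 r3=5 r4=11 r5=6 r6=8 r7=12
PC=3  and  r3, r3, r0        | r0=0 r1=16 r2=0 r3=0 r4=11 r5=6 r6=8 r7=12
PC=4  bne  r3, r5, L9        | r0=0 r1=16 r2=0 r3=0 r4=11 r5=6 r6=8 r7=12  [TAKEN]
PC=5  nor  r2, r7, r7        | r0=0 r1=16 r2=65523 r3=0 r4=11 r5=6 r6=8 r7=12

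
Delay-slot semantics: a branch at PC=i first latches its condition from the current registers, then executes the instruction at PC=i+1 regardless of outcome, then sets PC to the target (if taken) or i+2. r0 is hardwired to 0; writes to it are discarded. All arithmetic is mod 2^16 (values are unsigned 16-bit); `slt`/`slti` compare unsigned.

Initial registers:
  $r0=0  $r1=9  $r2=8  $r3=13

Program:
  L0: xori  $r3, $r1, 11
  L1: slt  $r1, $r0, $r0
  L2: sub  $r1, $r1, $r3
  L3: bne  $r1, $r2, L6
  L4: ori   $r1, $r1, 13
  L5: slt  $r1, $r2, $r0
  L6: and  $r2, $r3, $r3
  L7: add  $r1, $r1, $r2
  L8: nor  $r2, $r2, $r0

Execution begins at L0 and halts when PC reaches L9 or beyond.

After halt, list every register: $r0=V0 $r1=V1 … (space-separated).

  step pc=0: xori  $r3, $r1, 11  regs=(0,9,8,2)
  step pc=1: slt  $r1, $r0, $r0  regs=(0,0,8,2)
  step pc=2: sub  $r1, $r1, $r3  regs=(0,65534,8,2)
  step pc=3: bne  $r1, $r2, L6  cond=T  regs=(0,65534,8,2)
  step pc=4: ori   $r1, $r1, 13  regs=(0,65535,8,2)
  step pc=6: and  $r2, $r3, $r3  regs=(0,65535,2,2)
  step pc=7: add  $r1, $r1, $r2  regs=(0,1,2,2)
  step pc=8: nor  $r2, $r2, $r0  regs=(0,1,65533,2)

$r0=0 $r1=1 $r2=65533 $r3=2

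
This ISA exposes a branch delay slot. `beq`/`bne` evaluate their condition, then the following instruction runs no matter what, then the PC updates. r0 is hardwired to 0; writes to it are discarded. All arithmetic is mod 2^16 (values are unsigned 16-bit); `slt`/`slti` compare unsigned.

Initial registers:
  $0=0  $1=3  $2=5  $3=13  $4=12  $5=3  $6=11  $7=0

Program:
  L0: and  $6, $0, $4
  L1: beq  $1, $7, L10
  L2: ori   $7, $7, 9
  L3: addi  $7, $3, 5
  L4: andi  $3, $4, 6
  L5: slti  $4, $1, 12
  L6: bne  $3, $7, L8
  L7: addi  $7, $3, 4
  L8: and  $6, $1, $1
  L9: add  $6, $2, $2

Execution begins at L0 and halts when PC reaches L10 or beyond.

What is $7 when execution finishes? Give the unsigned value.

PC=0  and  $6, $0, $4        | $0=0 $1=3 $2=5 $3=13 $4=12 $5=3 $6=0 $7=0
PC=1  beq  $1, $7, L10       | $0=0 $1=3 $2=5 $3=13 $4=12 $5=3 $6=0 $7=0  [not taken]
PC=2  ori   $7, $7, 9        | $0=0 $1=3 $2=5 $3=13 $4=12 $5=3 $6=0 $7=9
PC=3  addi  $7, $3, 5        | $0=0 $1=3 $2=5 $3=13 $4=12 $5=3 $6=0 $7=18
PC=4  andi  $3, $4, 6        | $0=0 $1=3 $2=5 $3=4 $4=12 $5=3 $6=0 $7=18
PC=5  slti  $4, $1, 12       | $0=0 $1=3 $2=5 $3=4 $4=1 $5=3 $6=0 $7=18
PC=6  bne  $3, $7, L8        | $0=0 $1=3 $2=5 $3=4 $4=1 $5=3 $6=0 $7=18  [TAKEN]
PC=7  addi  $7, $3, 4        | $0=0 $1=3 $2=5 $3=4 $4=1 $5=3 $6=0 $7=8
PC=8  and  $6, $1, $1        | $0=0 $1=3 $2=5 $3=4 $4=1 $5=3 $6=3 $7=8
PC=9  add  $6, $2, $2        | $0=0 $1=3 $2=5 $3=4 $4=1 $5=3 $6=10 $7=8

8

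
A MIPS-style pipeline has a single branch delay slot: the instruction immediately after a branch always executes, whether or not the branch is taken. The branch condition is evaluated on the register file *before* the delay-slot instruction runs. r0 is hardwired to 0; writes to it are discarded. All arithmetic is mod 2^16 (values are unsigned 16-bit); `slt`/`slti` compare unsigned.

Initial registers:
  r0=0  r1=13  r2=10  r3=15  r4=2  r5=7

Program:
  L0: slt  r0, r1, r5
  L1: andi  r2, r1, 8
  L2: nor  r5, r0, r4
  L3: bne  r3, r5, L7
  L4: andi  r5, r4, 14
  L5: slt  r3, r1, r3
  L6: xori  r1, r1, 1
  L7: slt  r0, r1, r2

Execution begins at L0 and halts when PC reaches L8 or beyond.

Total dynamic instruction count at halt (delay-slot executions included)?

6

#0 slt  r0, r1, r5 ; 0/13/10/15/2/7
#1 andi  r2, r1, 8 ; 0/13/8/15/2/7
#2 nor  r5, r0, r4 ; 0/13/8/15/2/65533
#3 bne  r3, r5, L7 ; 0/13/8/15/2/65533 ; →target
#4 andi  r5, r4, 14 ; 0/13/8/15/2/2
#7 slt  r0, r1, r2 ; 0/13/8/15/2/2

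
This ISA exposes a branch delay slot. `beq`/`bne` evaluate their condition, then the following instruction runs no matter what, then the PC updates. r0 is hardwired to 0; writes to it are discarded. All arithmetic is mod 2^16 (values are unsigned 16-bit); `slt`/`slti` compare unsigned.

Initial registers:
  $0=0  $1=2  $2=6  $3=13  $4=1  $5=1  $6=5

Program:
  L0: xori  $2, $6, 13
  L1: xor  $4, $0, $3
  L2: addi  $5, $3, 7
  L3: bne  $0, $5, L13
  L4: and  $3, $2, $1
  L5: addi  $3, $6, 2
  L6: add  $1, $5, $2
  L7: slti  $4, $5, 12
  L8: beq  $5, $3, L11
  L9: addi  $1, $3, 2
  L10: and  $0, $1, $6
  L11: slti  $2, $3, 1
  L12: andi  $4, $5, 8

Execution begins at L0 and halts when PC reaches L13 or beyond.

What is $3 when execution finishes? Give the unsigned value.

0

#0 xori  $2, $6, 13 ; 0/2/8/13/1/1/5
#1 xor  $4, $0, $3 ; 0/2/8/13/13/1/5
#2 addi  $5, $3, 7 ; 0/2/8/13/13/20/5
#3 bne  $0, $5, L13 ; 0/2/8/13/13/20/5 ; →target
#4 and  $3, $2, $1 ; 0/2/8/0/13/20/5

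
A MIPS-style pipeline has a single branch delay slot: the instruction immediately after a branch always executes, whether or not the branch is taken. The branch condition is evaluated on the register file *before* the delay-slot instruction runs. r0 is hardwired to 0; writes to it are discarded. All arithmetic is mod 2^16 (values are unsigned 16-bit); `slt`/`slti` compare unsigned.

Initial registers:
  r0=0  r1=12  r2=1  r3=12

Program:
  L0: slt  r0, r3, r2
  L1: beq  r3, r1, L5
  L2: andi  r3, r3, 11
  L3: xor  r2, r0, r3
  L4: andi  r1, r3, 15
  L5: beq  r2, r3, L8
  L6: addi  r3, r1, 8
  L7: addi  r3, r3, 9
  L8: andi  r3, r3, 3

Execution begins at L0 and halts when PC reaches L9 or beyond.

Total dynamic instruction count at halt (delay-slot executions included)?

7

#0 slt  r0, r3, r2 ; 0/12/1/12
#1 beq  r3, r1, L5 ; 0/12/1/12 ; →target
#2 andi  r3, r3, 11 ; 0/12/1/8
#5 beq  r2, r3, L8 ; 0/12/1/8 ; →fallthru
#6 addi  r3, r1, 8 ; 0/12/1/20
#7 addi  r3, r3, 9 ; 0/12/1/29
#8 andi  r3, r3, 3 ; 0/12/1/1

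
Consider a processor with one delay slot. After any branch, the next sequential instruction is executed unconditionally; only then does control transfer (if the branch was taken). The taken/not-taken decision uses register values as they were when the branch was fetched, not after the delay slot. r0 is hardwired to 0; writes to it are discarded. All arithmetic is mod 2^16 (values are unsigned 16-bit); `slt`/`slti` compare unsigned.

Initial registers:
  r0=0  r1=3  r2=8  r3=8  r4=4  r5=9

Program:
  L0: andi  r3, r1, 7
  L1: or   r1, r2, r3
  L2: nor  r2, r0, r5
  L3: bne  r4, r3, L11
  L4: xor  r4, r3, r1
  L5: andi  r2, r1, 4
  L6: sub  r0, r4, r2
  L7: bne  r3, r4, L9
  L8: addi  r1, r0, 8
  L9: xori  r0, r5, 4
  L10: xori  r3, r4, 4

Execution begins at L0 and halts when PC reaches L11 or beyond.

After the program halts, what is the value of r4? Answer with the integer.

[0] andi  r3, r1, 7  →  {r0:0, r1:3, r2:8, r3:3, r4:4, r5:9}
[1] or   r1, r2, r3  →  {r0:0, r1:11, r2:8, r3:3, r4:4, r5:9}
[2] nor  r2, r0, r5  →  {r0:0, r1:11, r2:65526, r3:3, r4:4, r5:9}
[3] bne  r4, r3, L11  →  {r0:0, r1:11, r2:65526, r3:3, r4:4, r5:9}  ⟨branch taken⟩
[4] xor  r4, r3, r1  →  {r0:0, r1:11, r2:65526, r3:3, r4:8, r5:9}

8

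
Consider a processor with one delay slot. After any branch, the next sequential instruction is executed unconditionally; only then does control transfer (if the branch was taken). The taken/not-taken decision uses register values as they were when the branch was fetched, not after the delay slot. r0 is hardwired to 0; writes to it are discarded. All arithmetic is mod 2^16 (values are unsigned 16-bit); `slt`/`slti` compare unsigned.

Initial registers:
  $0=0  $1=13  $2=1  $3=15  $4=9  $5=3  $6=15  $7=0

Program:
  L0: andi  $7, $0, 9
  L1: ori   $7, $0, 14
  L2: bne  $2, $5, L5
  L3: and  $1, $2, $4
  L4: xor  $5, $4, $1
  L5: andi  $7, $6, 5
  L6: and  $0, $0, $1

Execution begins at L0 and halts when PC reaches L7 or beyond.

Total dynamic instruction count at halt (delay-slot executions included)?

[0] andi  $7, $0, 9  →  {$0:0, $1:13, $2:1, $3:15, $4:9, $5:3, $6:15, $7:0}
[1] ori   $7, $0, 14  →  {$0:0, $1:13, $2:1, $3:15, $4:9, $5:3, $6:15, $7:14}
[2] bne  $2, $5, L5  →  {$0:0, $1:13, $2:1, $3:15, $4:9, $5:3, $6:15, $7:14}  ⟨branch taken⟩
[3] and  $1, $2, $4  →  {$0:0, $1:1, $2:1, $3:15, $4:9, $5:3, $6:15, $7:14}
[5] andi  $7, $6, 5  →  {$0:0, $1:1, $2:1, $3:15, $4:9, $5:3, $6:15, $7:5}
[6] and  $0, $0, $1  →  {$0:0, $1:1, $2:1, $3:15, $4:9, $5:3, $6:15, $7:5}

6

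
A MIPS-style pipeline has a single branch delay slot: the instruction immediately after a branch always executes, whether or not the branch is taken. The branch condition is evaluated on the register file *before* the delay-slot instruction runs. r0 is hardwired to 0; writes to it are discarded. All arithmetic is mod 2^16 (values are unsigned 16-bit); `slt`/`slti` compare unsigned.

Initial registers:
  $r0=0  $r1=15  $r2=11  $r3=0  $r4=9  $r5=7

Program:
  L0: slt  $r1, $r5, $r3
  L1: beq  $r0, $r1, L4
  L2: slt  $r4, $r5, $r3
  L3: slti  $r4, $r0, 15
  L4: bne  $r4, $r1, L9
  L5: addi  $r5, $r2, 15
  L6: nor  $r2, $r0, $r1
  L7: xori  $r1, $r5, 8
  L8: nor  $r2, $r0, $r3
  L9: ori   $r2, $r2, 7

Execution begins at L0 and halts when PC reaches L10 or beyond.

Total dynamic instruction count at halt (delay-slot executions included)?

PC=0  slt  $r1, $r5, $r3     | $r0=0 $r1=0 $r2=11 $r3=0 $r4=9 $r5=7
PC=1  beq  $r0, $r1, L4      | $r0=0 $r1=0 $r2=11 $r3=0 $r4=9 $r5=7  [TAKEN]
PC=2  slt  $r4, $r5, $r3     | $r0=0 $r1=0 $r2=11 $r3=0 $r4=0 $r5=7
PC=4  bne  $r4, $r1, L9      | $r0=0 $r1=0 $r2=11 $r3=0 $r4=0 $r5=7  [not taken]
PC=5  addi  $r5, $r2, 15     | $r0=0 $r1=0 $r2=11 $r3=0 $r4=0 $r5=26
PC=6  nor  $r2, $r0, $r1     | $r0=0 $r1=0 $r2=65535 $r3=0 $r4=0 $r5=26
PC=7  xori  $r1, $r5, 8      | $r0=0 $r1=18 $r2=65535 $r3=0 $r4=0 $r5=26
PC=8  nor  $r2, $r0, $r3     | $r0=0 $r1=18 $r2=65535 $r3=0 $r4=0 $r5=26
PC=9  ori   $r2, $r2, 7      | $r0=0 $r1=18 $r2=65535 $r3=0 $r4=0 $r5=26

9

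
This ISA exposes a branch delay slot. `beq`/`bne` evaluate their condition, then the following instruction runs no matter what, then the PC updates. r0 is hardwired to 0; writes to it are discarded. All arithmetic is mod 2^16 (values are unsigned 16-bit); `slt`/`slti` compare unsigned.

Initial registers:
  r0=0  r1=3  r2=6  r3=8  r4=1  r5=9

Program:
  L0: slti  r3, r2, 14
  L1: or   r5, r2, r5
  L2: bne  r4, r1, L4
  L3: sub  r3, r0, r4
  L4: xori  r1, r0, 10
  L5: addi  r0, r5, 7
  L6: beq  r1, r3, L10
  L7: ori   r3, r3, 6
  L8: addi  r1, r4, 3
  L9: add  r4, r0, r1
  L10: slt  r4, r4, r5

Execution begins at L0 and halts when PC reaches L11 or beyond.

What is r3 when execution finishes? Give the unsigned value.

  step pc=0: slti  r3, r2, 14  regs=(0,3,6,1,1,9)
  step pc=1: or   r5, r2, r5  regs=(0,3,6,1,1,15)
  step pc=2: bne  r4, r1, L4  cond=T  regs=(0,3,6,1,1,15)
  step pc=3: sub  r3, r0, r4  regs=(0,3,6,65535,1,15)
  step pc=4: xori  r1, r0, 10  regs=(0,10,6,65535,1,15)
  step pc=5: addi  r0, r5, 7  regs=(0,10,6,65535,1,15)
  step pc=6: beq  r1, r3, L10  cond=F  regs=(0,10,6,65535,1,15)
  step pc=7: ori   r3, r3, 6  regs=(0,10,6,65535,1,15)
  step pc=8: addi  r1, r4, 3  regs=(0,4,6,65535,1,15)
  step pc=9: add  r4, r0, r1  regs=(0,4,6,65535,4,15)
  step pc=10: slt  r4, r4, r5  regs=(0,4,6,65535,1,15)

65535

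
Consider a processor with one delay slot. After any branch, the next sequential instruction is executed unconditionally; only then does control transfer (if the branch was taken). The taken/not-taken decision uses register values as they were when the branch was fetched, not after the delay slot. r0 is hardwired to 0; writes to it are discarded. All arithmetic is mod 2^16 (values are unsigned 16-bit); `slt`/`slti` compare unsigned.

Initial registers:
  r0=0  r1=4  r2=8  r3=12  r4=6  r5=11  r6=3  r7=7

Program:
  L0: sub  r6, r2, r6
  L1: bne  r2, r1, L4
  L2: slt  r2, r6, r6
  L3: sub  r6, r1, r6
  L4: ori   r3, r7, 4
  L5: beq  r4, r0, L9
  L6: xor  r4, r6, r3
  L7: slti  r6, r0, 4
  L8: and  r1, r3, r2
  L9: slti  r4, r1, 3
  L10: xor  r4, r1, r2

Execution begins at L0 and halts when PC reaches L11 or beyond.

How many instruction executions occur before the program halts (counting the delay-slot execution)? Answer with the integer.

[0] sub  r6, r2, r6  →  {r0:0, r1:4, r2:8, r3:12, r4:6, r5:11, r6:5, r7:7}
[1] bne  r2, r1, L4  →  {r0:0, r1:4, r2:8, r3:12, r4:6, r5:11, r6:5, r7:7}  ⟨branch taken⟩
[2] slt  r2, r6, r6  →  {r0:0, r1:4, r2:0, r3:12, r4:6, r5:11, r6:5, r7:7}
[4] ori   r3, r7, 4  →  {r0:0, r1:4, r2:0, r3:7, r4:6, r5:11, r6:5, r7:7}
[5] beq  r4, r0, L9  →  {r0:0, r1:4, r2:0, r3:7, r4:6, r5:11, r6:5, r7:7}  ⟨branch fallthrough⟩
[6] xor  r4, r6, r3  →  {r0:0, r1:4, r2:0, r3:7, r4:2, r5:11, r6:5, r7:7}
[7] slti  r6, r0, 4  →  {r0:0, r1:4, r2:0, r3:7, r4:2, r5:11, r6:1, r7:7}
[8] and  r1, r3, r2  →  {r0:0, r1:0, r2:0, r3:7, r4:2, r5:11, r6:1, r7:7}
[9] slti  r4, r1, 3  →  {r0:0, r1:0, r2:0, r3:7, r4:1, r5:11, r6:1, r7:7}
[10] xor  r4, r1, r2  →  {r0:0, r1:0, r2:0, r3:7, r4:0, r5:11, r6:1, r7:7}

10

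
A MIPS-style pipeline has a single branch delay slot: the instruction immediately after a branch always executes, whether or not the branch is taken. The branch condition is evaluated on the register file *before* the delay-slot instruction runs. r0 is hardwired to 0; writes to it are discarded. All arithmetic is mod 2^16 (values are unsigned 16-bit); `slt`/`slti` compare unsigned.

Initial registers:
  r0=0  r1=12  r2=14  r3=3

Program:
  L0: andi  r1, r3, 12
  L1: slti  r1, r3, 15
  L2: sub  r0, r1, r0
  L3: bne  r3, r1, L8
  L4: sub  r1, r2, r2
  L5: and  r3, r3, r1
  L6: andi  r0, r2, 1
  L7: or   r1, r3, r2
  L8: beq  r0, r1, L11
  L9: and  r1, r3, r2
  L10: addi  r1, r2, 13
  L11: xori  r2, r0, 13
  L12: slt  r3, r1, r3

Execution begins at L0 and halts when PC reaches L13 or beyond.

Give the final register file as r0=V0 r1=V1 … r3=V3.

#0 andi  r1, r3, 12 ; 0/0/14/3
#1 slti  r1, r3, 15 ; 0/1/14/3
#2 sub  r0, r1, r0 ; 0/1/14/3
#3 bne  r3, r1, L8 ; 0/1/14/3 ; →target
#4 sub  r1, r2, r2 ; 0/0/14/3
#8 beq  r0, r1, L11 ; 0/0/14/3 ; →target
#9 and  r1, r3, r2 ; 0/2/14/3
#11 xori  r2, r0, 13 ; 0/2/13/3
#12 slt  r3, r1, r3 ; 0/2/13/1

r0=0 r1=2 r2=13 r3=1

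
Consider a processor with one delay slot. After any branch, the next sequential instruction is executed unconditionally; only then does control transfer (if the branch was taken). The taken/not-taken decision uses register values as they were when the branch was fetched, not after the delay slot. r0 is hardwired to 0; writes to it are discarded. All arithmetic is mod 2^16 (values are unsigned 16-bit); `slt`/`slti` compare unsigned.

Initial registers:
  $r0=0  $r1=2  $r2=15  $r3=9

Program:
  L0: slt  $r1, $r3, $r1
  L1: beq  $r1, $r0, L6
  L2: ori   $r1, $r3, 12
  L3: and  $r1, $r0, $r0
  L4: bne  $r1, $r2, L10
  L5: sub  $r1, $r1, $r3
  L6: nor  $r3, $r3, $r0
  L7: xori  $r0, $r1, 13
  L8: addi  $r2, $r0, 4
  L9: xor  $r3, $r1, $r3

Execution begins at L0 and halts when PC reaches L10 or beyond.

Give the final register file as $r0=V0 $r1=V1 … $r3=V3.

$r0=0 $r1=13 $r2=4 $r3=65531

[0] slt  $r1, $r3, $r1  →  {$r0:0, $r1:0, $r2:15, $r3:9}
[1] beq  $r1, $r0, L6  →  {$r0:0, $r1:0, $r2:15, $r3:9}  ⟨branch taken⟩
[2] ori   $r1, $r3, 12  →  {$r0:0, $r1:13, $r2:15, $r3:9}
[6] nor  $r3, $r3, $r0  →  {$r0:0, $r1:13, $r2:15, $r3:65526}
[7] xori  $r0, $r1, 13  →  {$r0:0, $r1:13, $r2:15, $r3:65526}
[8] addi  $r2, $r0, 4  →  {$r0:0, $r1:13, $r2:4, $r3:65526}
[9] xor  $r3, $r1, $r3  →  {$r0:0, $r1:13, $r2:4, $r3:65531}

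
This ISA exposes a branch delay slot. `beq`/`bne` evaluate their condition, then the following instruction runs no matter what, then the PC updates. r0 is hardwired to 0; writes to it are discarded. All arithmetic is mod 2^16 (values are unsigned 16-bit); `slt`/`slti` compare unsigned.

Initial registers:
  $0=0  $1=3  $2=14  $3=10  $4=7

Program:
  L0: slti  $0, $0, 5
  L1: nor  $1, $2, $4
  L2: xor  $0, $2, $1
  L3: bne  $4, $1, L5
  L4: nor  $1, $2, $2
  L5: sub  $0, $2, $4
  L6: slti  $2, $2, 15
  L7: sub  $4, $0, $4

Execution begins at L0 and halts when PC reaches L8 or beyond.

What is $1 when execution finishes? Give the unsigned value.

PC=0  slti  $0, $0, 5        | $0=0 $1=3 $2=14 $3=10 $4=7
PC=1  nor  $1, $2, $4        | $0=0 $1=65520 $2=14 $3=10 $4=7
PC=2  xor  $0, $2, $1        | $0=0 $1=65520 $2=14 $3=10 $4=7
PC=3  bne  $4, $1, L5        | $0=0 $1=65520 $2=14 $3=10 $4=7  [TAKEN]
PC=4  nor  $1, $2, $2        | $0=0 $1=65521 $2=14 $3=10 $4=7
PC=5  sub  $0, $2, $4        | $0=0 $1=65521 $2=14 $3=10 $4=7
PC=6  slti  $2, $2, 15       | $0=0 $1=65521 $2=1 $3=10 $4=7
PC=7  sub  $4, $0, $4        | $0=0 $1=65521 $2=1 $3=10 $4=65529

65521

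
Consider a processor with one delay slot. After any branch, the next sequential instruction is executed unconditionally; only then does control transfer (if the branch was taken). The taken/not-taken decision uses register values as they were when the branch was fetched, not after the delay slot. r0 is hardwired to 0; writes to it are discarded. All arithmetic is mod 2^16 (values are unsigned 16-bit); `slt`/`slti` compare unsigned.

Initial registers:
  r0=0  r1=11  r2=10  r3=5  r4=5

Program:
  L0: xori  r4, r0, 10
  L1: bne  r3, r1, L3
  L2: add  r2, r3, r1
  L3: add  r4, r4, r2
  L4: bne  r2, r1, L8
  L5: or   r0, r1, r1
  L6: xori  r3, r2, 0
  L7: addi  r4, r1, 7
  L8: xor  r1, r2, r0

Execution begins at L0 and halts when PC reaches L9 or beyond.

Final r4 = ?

PC=0  xori  r4, r0, 10       | r0=0 r1=11 r2=10 r3=5 r4=10
PC=1  bne  r3, r1, L3        | r0=0 r1=11 r2=10 r3=5 r4=10  [TAKEN]
PC=2  add  r2, r3, r1        | r0=0 r1=11 r2=16 r3=5 r4=10
PC=3  add  r4, r4, r2        | r0=0 r1=11 r2=16 r3=5 r4=26
PC=4  bne  r2, r1, L8        | r0=0 r1=11 r2=16 r3=5 r4=26  [TAKEN]
PC=5  or   r0, r1, r1        | r0=0 r1=11 r2=16 r3=5 r4=26
PC=8  xor  r1, r2, r0        | r0=0 r1=16 r2=16 r3=5 r4=26

26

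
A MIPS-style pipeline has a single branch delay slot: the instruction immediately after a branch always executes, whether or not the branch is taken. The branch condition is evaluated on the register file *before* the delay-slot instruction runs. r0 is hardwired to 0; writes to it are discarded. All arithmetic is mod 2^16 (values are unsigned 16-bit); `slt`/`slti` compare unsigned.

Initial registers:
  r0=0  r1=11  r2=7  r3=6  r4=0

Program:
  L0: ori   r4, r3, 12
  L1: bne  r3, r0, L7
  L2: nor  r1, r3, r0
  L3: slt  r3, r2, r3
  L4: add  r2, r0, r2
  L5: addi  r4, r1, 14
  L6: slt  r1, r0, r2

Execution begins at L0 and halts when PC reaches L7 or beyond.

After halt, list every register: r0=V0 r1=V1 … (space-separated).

#0 ori   r4, r3, 12 ; 0/11/7/6/14
#1 bne  r3, r0, L7 ; 0/11/7/6/14 ; →target
#2 nor  r1, r3, r0 ; 0/65529/7/6/14

r0=0 r1=65529 r2=7 r3=6 r4=14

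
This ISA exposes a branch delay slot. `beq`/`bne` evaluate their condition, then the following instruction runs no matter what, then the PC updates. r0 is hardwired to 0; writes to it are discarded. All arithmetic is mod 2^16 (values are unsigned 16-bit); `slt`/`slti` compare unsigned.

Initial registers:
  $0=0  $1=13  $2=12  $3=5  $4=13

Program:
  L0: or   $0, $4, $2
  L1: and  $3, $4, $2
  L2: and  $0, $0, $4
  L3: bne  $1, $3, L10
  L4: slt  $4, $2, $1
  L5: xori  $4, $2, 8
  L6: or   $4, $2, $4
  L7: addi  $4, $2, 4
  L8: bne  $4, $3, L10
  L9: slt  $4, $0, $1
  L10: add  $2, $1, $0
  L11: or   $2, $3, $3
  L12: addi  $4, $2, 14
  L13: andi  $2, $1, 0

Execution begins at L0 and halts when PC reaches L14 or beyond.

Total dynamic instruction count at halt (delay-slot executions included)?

9

  step pc=0: or   $0, $4, $2  regs=(0,13,12,5,13)
  step pc=1: and  $3, $4, $2  regs=(0,13,12,12,13)
  step pc=2: and  $0, $0, $4  regs=(0,13,12,12,13)
  step pc=3: bne  $1, $3, L10  cond=T  regs=(0,13,12,12,13)
  step pc=4: slt  $4, $2, $1  regs=(0,13,12,12,1)
  step pc=10: add  $2, $1, $0  regs=(0,13,13,12,1)
  step pc=11: or   $2, $3, $3  regs=(0,13,12,12,1)
  step pc=12: addi  $4, $2, 14  regs=(0,13,12,12,26)
  step pc=13: andi  $2, $1, 0  regs=(0,13,0,12,26)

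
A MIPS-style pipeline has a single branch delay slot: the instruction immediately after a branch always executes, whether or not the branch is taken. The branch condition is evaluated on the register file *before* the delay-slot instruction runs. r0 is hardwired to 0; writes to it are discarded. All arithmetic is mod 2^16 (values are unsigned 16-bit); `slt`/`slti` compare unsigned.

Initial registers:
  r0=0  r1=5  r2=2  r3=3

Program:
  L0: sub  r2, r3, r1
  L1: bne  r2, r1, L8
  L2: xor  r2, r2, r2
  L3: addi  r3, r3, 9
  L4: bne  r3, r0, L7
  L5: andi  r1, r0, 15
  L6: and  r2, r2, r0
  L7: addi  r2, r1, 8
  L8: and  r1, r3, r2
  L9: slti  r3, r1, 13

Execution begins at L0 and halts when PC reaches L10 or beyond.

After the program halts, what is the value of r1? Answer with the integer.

#0 sub  r2, r3, r1 ; 0/5/65534/3
#1 bne  r2, r1, L8 ; 0/5/65534/3 ; →target
#2 xor  r2, r2, r2 ; 0/5/0/3
#8 and  r1, r3, r2 ; 0/0/0/3
#9 slti  r3, r1, 13 ; 0/0/0/1

0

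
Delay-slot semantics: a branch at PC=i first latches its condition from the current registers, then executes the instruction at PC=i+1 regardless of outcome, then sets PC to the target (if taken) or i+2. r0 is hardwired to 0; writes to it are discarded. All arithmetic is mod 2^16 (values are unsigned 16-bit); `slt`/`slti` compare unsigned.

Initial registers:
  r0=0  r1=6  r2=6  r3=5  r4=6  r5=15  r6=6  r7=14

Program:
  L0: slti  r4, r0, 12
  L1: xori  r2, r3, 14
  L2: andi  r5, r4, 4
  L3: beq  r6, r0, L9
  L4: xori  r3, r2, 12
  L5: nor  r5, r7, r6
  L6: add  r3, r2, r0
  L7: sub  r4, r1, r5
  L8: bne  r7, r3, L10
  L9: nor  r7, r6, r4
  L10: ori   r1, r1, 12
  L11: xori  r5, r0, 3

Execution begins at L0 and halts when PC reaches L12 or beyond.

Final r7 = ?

65512

PC=0  slti  r4, r0, 12       | r0=0 r1=6 r2=6 r3=5 r4=1 r5=15 r6=6 r7=14
PC=1  xori  r2, r3, 14       | r0=0 r1=6 r2=11 r3=5 r4=1 r5=15 r6=6 r7=14
PC=2  andi  r5, r4, 4        | r0=0 r1=6 r2=11 r3=5 r4=1 r5=0 r6=6 r7=14
PC=3  beq  r6, r0, L9        | r0=0 r1=6 r2=11 r3=5 r4=1 r5=0 r6=6 r7=14  [not taken]
PC=4  xori  r3, r2, 12       | r0=0 r1=6 r2=11 r3=7 r4=1 r5=0 r6=6 r7=14
PC=5  nor  r5, r7, r6        | r0=0 r1=6 r2=11 r3=7 r4=1 r5=65521 r6=6 r7=14
PC=6  add  r3, r2, r0        | r0=0 r1=6 r2=11 r3=11 r4=1 r5=65521 r6=6 r7=14
PC=7  sub  r4, r1, r5        | r0=0 r1=6 r2=11 r3=11 r4=21 r5=65521 r6=6 r7=14
PC=8  bne  r7, r3, L10       | r0=0 r1=6 r2=11 r3=11 r4=21 r5=65521 r6=6 r7=14  [TAKEN]
PC=9  nor  r7, r6, r4        | r0=0 r1=6 r2=11 r3=11 r4=21 r5=65521 r6=6 r7=65512
PC=10 ori   r1, r1, 12       | r0=0 r1=14 r2=11 r3=11 r4=21 r5=65521 r6=6 r7=65512
PC=11 xori  r5, r0, 3        | r0=0 r1=14 r2=11 r3=11 r4=21 r5=3 r6=6 r7=65512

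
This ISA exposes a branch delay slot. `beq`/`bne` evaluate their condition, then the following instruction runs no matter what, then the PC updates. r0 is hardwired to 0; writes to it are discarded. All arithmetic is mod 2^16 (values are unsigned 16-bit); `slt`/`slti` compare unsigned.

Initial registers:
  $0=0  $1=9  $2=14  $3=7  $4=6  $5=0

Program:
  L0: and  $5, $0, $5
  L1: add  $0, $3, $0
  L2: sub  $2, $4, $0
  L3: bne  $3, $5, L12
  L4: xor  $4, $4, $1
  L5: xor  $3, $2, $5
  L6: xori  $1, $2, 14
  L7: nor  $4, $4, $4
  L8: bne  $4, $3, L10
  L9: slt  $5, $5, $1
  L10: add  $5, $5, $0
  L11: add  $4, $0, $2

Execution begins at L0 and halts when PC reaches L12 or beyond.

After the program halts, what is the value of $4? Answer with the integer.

15

[0] and  $5, $0, $5  →  {$0:0, $1:9, $2:14, $3:7, $4:6, $5:0}
[1] add  $0, $3, $0  →  {$0:0, $1:9, $2:14, $3:7, $4:6, $5:0}
[2] sub  $2, $4, $0  →  {$0:0, $1:9, $2:6, $3:7, $4:6, $5:0}
[3] bne  $3, $5, L12  →  {$0:0, $1:9, $2:6, $3:7, $4:6, $5:0}  ⟨branch taken⟩
[4] xor  $4, $4, $1  →  {$0:0, $1:9, $2:6, $3:7, $4:15, $5:0}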